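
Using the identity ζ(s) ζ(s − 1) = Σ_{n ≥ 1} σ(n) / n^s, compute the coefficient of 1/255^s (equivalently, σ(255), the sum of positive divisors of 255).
σ(255) = 432

In the product (Σ m^0/m^s)(Σ k / k^s) = Σ (Σ_{d | n} d) / n^s, the coefficient of 1/n^s is σ(n) = Σ_{d | n} d. For n = 255, divisors are [1, 3, 5, 15, 17, 51, 85, 255]; summing: σ(255) = 432.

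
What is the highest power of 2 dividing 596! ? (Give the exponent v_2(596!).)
v_2(596!) = 592

Legendre's formula: v_p(n!) = Σ_{k ≥ 1} ⌊n / p^k⌋. For p = 2, n = 596, the terms are:
  ⌊596/2^1⌋ = ⌊596/2⌋ = 298
  ⌊596/2^2⌋ = ⌊596/4⌋ = 149
  ⌊596/2^3⌋ = ⌊596/8⌋ = 74
  ⌊596/2^4⌋ = ⌊596/16⌋ = 37
  ⌊596/2^5⌋ = ⌊596/32⌋ = 18
  ⌊596/2^6⌋ = ⌊596/64⌋ = 9
  ⌊596/2^7⌋ = ⌊596/128⌋ = 4
  ⌊596/2^8⌋ = ⌊596/256⌋ = 2
  ⌊596/2^9⌋ = ⌊596/512⌋ = 1
(the next term ⌊596/2^10⌋ = 0, terminating the sum). Summing: v_2(596!) = 298 + 149 + 74 + 37 + 18 + 9 + 4 + 2 + 1 = 592.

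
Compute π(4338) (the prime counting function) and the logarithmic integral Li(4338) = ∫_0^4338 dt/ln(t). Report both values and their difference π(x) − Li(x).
π(4338) = 592;  Li(4338) ≈ 605.92;  π(x) − Li(x) ≈ -13.92.

Direct count of primes ≤ 4338 gives π(4338) = 592. Numerical evaluation of the logarithmic integral gives Li(4338) ≈ 605.92. The difference π(x) − Li(x) ≈ -13.92 is typically negative for small/moderate x (Li(x) overestimates), though Littlewood's theorem shows this sign changes infinitely often.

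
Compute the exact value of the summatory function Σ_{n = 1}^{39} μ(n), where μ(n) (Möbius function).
Σ_{n ≤ 39} μ(n) = 0

Compute μ(n) for each 1 ≤ n ≤ 39: μ(1) = 1, μ(2) = -1, μ(3) = -1, μ(4) = 0, μ(5) = -1, μ(6) = 1, μ(7) = -1, μ(8) = 0, μ(9) = 0, μ(10) = 1, μ(11) = -1, μ(12) = 0, μ(13) = -1, μ(14) = 1, μ(15) = 1, μ(16) = 0, μ(17) = -1, μ(18) = 0, μ(19) = -1, μ(20) = 0, μ(21) = 1, μ(22) = 1, μ(23) = -1, μ(24) = 0, μ(25) = 0, μ(26) = 1, μ(27) = 0, μ(28) = 0, μ(29) = -1, μ(30) = -1, μ(31) = -1, μ(32) = 0, μ(33) = 1, μ(34) = 1, μ(35) = 1, μ(36) = 0, μ(37) = -1, μ(38) = 1, μ(39) = 1. Summing all 39 values: 0. (Mertens function M(x) = Σ_{n ≤ x} μ(n); on average M(x) should be small (PNT ⟺ M(x) = o(x)).)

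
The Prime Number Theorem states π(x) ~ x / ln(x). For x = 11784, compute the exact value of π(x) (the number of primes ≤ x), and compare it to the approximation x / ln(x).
π(11784) = 1412;  x/ln(x) ≈ 1257.03;  relative error ≈ 10.98%.

Directly count primes up to 11784: π(11784) = 1412. The PNT approximation gives 11784/ln(11784) ≈ 11784/9.37450 ≈ 1257.03. Relative error (π(x) − x/ln(x)) / π(x) ≈ 10.98%; the approximation is known to undercount slightly (Li(x) is a better estimate).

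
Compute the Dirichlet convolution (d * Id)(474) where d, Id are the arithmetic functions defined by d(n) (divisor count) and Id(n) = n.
(d * Id)(474) = 1620

Divisors of 474: [1, 2, 3, 6, 79, 158, 237, 474]. For each d | 474:
  d = 1: d(1) · Id(474/1) = 1 · 474 = 474
  d = 2: d(2) · Id(474/2) = 2 · 237 = 474
  d = 3: d(3) · Id(474/3) = 2 · 158 = 316
  d = 6: d(6) · Id(474/6) = 4 · 79 = 316
  d = 79: d(79) · Id(474/79) = 2 · 6 = 12
  d = 158: d(158) · Id(474/158) = 4 · 3 = 12
  d = 237: d(237) · Id(474/237) = 4 · 2 = 8
  d = 474: d(474) · Id(474/474) = 8 · 1 = 8
Summing: (d * Id)(474) = 474 + 474 + 316 + 316 + 12 + 12 + 8 + 8 = 1620.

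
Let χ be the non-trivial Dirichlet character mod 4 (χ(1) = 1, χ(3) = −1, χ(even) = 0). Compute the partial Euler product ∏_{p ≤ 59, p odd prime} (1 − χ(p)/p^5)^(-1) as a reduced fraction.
∏ = 34538337851474581952741276429072842761309710837968927162241490274877420523772051911439/34671551917835326033172056215145617687895117707924911462190255983143219500310572564480

The odd primes p ≤ 59 are [3, 5, 7, 11, 13, 17, 19, 23, 29, 31, 37, 41, 43, 47, 53, 59]. For each, χ(p) = 1 if p ≡ 1 mod 4, χ(p) = −1 if p ≡ 3 mod 4. Taking (1 − χ(p)/p^5)^(-1) = p^5/(p^5 − χ(p)): (1 − (-1)/3^5)^(-1) · (1 − (1)/5^5)^(-1) · (1 − (-1)/7^5)^(-1) · (1 − (-1)/11^5)^(-1) · (1 − (1)/13^5)^(-1) · (1 − (1)/17^5)^(-1) · (1 − (-1)/19^5)^(-1) · (1 − (-1)/23^5)^(-1) · (1 − (1)/29^5)^(-1) · (1 − (-1)/31^5)^(-1) · (1 − (1)/37^5)^(-1) · (1 − (1)/41^5)^(-1) · (1 − (-1)/43^5)^(-1) · (1 − (-1)/47^5)^(-1) · (1 − (1)/53^5)^(-1) · (1 − (-1)/59^5)^(-1) = 34538337851474581952741276429072842761309710837968927162241490274877420523772051911439/34671551917835326033172056215145617687895117707924911462190255983143219500310572564480.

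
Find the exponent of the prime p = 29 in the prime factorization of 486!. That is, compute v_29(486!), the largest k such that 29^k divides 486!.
v_29(486!) = 16

Legendre's formula: v_p(n!) = Σ_{k ≥ 1} ⌊n / p^k⌋. For p = 29, n = 486, the terms are:
  ⌊486/29^1⌋ = ⌊486/29⌋ = 16
(the next term ⌊486/29^2⌋ = 0, terminating the sum). Summing: v_29(486!) = 16 = 16.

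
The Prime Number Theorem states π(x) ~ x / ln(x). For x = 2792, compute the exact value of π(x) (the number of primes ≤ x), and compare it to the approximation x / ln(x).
π(2792) = 406;  x/ln(x) ≈ 351.88;  relative error ≈ 13.33%.

Directly count primes up to 2792: π(2792) = 406. The PNT approximation gives 2792/ln(2792) ≈ 2792/7.93451 ≈ 351.88. Relative error (π(x) − x/ln(x)) / π(x) ≈ 13.33%; the approximation is known to undercount slightly (Li(x) is a better estimate).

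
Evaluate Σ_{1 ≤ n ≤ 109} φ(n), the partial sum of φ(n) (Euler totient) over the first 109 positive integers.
Σ_{n ≤ 109} φ(n) = 3676

Compute φ(n) for each 1 ≤ n ≤ 109: φ(1) = 1, φ(2) = 1, φ(3) = 2, φ(4) = 2, φ(5) = 4, φ(6) = 2, φ(7) = 6, φ(8) = 4, φ(9) = 6, φ(10) = 4, φ(11) = 10, φ(12) = 4, φ(13) = 12, φ(14) = 6, φ(15) = 8, φ(16) = 8, φ(17) = 16, φ(18) = 6, φ(19) = 18, φ(20) = 8, φ(21) = 12, φ(22) = 10, φ(23) = 22, φ(24) = 8, φ(25) = 20, φ(26) = 12, φ(27) = 18, φ(28) = 12, φ(29) = 28, φ(30) = 8, φ(31) = 30, φ(32) = 16, φ(33) = 20, φ(34) = 16, φ(35) = 24, φ(36) = 12, φ(37) = 36, φ(38) = 18, φ(39) = 24, φ(40) = 16, φ(41) = 40, φ(42) = 12, φ(43) = 42, φ(44) = 20, φ(45) = 24, φ(46) = 22, φ(47) = 46, φ(48) = 16, φ(49) = 42, φ(50) = 20, φ(51) = 32, φ(52) = 24, φ(53) = 52, φ(54) = 18, φ(55) = 40, φ(56) = 24, φ(57) = 36, φ(58) = 28, φ(59) = 58, φ(60) = 16, φ(61) = 60, φ(62) = 30, φ(63) = 36, φ(64) = 32, φ(65) = 48, φ(66) = 20, φ(67) = 66, φ(68) = 32, φ(69) = 44, φ(70) = 24, φ(71) = 70, φ(72) = 24, φ(73) = 72, φ(74) = 36, φ(75) = 40, φ(76) = 36, φ(77) = 60, φ(78) = 24, φ(79) = 78, φ(80) = 32, φ(81) = 54, φ(82) = 40, φ(83) = 82, φ(84) = 24, φ(85) = 64, φ(86) = 42, φ(87) = 56, φ(88) = 40, φ(89) = 88, φ(90) = 24, φ(91) = 72, φ(92) = 44, φ(93) = 60, φ(94) = 46, φ(95) = 72, φ(96) = 32, φ(97) = 96, φ(98) = 42, φ(99) = 60, φ(100) = 40, φ(101) = 100, φ(102) = 32, φ(103) = 102, φ(104) = 48, φ(105) = 48, φ(106) = 52, φ(107) = 106, φ(108) = 36, φ(109) = 108. Summing all 109 values: 3676. (Average order: Σ_{n ≤ x} φ(n) ~ (3/π²) x². For x = 109, (3/π²)·109² ≈ 3611.39.)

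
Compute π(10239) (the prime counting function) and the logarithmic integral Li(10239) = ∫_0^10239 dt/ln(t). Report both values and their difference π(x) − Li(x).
π(10239) = 1254;  Li(10239) ≈ 1272.05;  π(x) − Li(x) ≈ -18.05.

Direct count of primes ≤ 10239 gives π(10239) = 1254. Numerical evaluation of the logarithmic integral gives Li(10239) ≈ 1272.05. The difference π(x) − Li(x) ≈ -18.05 is typically negative for small/moderate x (Li(x) overestimates), though Littlewood's theorem shows this sign changes infinitely often.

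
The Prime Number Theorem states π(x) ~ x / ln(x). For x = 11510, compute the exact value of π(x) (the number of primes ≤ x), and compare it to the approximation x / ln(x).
π(11510) = 1388;  x/ln(x) ≈ 1230.89;  relative error ≈ 11.32%.

Directly count primes up to 11510: π(11510) = 1388. The PNT approximation gives 11510/ln(11510) ≈ 11510/9.35097 ≈ 1230.89. Relative error (π(x) − x/ln(x)) / π(x) ≈ 11.32%; the approximation is known to undercount slightly (Li(x) is a better estimate).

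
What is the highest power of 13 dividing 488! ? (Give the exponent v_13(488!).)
v_13(488!) = 39

Legendre's formula: v_p(n!) = Σ_{k ≥ 1} ⌊n / p^k⌋. For p = 13, n = 488, the terms are:
  ⌊488/13^1⌋ = ⌊488/13⌋ = 37
  ⌊488/13^2⌋ = ⌊488/169⌋ = 2
(the next term ⌊488/13^3⌋ = 0, terminating the sum). Summing: v_13(488!) = 37 + 2 = 39.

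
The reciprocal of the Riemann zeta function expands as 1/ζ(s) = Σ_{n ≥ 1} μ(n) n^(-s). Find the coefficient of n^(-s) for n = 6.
μ(6) = 1

Factor n = 6 = 2 · 3. μ(n) = 0 if any exponent ≥ 2 (not squarefree); otherwise μ(n) = (−1)^{ω(n)} where ω(n) is the number of distinct prime factors. Applying: μ(6) = 1.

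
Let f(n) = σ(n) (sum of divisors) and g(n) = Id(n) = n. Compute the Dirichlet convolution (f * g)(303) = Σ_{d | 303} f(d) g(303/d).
(σ * Id)(303) = 1421

Divisors of 303: [1, 3, 101, 303]. For each d | 303:
  d = 1: σ(1) · Id(303/1) = 1 · 303 = 303
  d = 3: σ(3) · Id(303/3) = 4 · 101 = 404
  d = 101: σ(101) · Id(303/101) = 102 · 3 = 306
  d = 303: σ(303) · Id(303/303) = 408 · 1 = 408
Summing: (σ * Id)(303) = 303 + 404 + 306 + 408 = 1421.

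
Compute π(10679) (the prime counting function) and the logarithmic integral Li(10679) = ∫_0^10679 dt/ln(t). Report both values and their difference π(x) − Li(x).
π(10679) = 1302;  Li(10679) ≈ 1319.59;  π(x) − Li(x) ≈ -17.59.

Direct count of primes ≤ 10679 gives π(10679) = 1302. Numerical evaluation of the logarithmic integral gives Li(10679) ≈ 1319.59. The difference π(x) − Li(x) ≈ -17.59 is typically negative for small/moderate x (Li(x) overestimates), though Littlewood's theorem shows this sign changes infinitely often.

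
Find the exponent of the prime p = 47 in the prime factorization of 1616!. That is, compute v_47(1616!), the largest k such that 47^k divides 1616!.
v_47(1616!) = 34

Legendre's formula: v_p(n!) = Σ_{k ≥ 1} ⌊n / p^k⌋. For p = 47, n = 1616, the terms are:
  ⌊1616/47^1⌋ = ⌊1616/47⌋ = 34
(the next term ⌊1616/47^2⌋ = 0, terminating the sum). Summing: v_47(1616!) = 34 = 34.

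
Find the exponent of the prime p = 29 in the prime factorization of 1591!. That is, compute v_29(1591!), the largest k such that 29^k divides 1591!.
v_29(1591!) = 55

Legendre's formula: v_p(n!) = Σ_{k ≥ 1} ⌊n / p^k⌋. For p = 29, n = 1591, the terms are:
  ⌊1591/29^1⌋ = ⌊1591/29⌋ = 54
  ⌊1591/29^2⌋ = ⌊1591/841⌋ = 1
(the next term ⌊1591/29^3⌋ = 0, terminating the sum). Summing: v_29(1591!) = 54 + 1 = 55.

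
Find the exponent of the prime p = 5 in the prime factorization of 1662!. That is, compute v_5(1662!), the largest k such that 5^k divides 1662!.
v_5(1662!) = 413

Legendre's formula: v_p(n!) = Σ_{k ≥ 1} ⌊n / p^k⌋. For p = 5, n = 1662, the terms are:
  ⌊1662/5^1⌋ = ⌊1662/5⌋ = 332
  ⌊1662/5^2⌋ = ⌊1662/25⌋ = 66
  ⌊1662/5^3⌋ = ⌊1662/125⌋ = 13
  ⌊1662/5^4⌋ = ⌊1662/625⌋ = 2
(the next term ⌊1662/5^5⌋ = 0, terminating the sum). Summing: v_5(1662!) = 332 + 66 + 13 + 2 = 413.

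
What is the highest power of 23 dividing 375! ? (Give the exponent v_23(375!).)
v_23(375!) = 16

Legendre's formula: v_p(n!) = Σ_{k ≥ 1} ⌊n / p^k⌋. For p = 23, n = 375, the terms are:
  ⌊375/23^1⌋ = ⌊375/23⌋ = 16
(the next term ⌊375/23^2⌋ = 0, terminating the sum). Summing: v_23(375!) = 16 = 16.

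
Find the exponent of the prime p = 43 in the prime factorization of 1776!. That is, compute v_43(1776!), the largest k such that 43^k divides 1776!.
v_43(1776!) = 41

Legendre's formula: v_p(n!) = Σ_{k ≥ 1} ⌊n / p^k⌋. For p = 43, n = 1776, the terms are:
  ⌊1776/43^1⌋ = ⌊1776/43⌋ = 41
(the next term ⌊1776/43^2⌋ = 0, terminating the sum). Summing: v_43(1776!) = 41 = 41.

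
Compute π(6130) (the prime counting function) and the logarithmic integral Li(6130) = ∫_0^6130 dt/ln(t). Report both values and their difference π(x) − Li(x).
π(6130) = 798;  Li(6130) ≈ 815.34;  π(x) − Li(x) ≈ -17.34.

Direct count of primes ≤ 6130 gives π(6130) = 798. Numerical evaluation of the logarithmic integral gives Li(6130) ≈ 815.34. The difference π(x) − Li(x) ≈ -17.34 is typically negative for small/moderate x (Li(x) overestimates), though Littlewood's theorem shows this sign changes infinitely often.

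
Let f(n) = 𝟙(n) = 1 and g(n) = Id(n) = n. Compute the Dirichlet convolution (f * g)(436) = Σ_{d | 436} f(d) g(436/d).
(𝟙 * Id)(436) = 770

Divisors of 436: [1, 2, 4, 109, 218, 436]. For each d | 436:
  d = 1: 𝟙(1) · Id(436/1) = 1 · 436 = 436
  d = 2: 𝟙(2) · Id(436/2) = 1 · 218 = 218
  d = 4: 𝟙(4) · Id(436/4) = 1 · 109 = 109
  d = 109: 𝟙(109) · Id(436/109) = 1 · 4 = 4
  d = 218: 𝟙(218) · Id(436/218) = 1 · 2 = 2
  d = 436: 𝟙(436) · Id(436/436) = 1 · 1 = 1
Summing: (𝟙 * Id)(436) = 436 + 218 + 109 + 4 + 2 + 1 = 770.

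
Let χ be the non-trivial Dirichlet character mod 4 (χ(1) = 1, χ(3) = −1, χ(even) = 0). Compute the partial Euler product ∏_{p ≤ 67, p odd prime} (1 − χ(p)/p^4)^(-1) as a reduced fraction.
∏ = 1651066280281380138536686837541579766361280941939967829361597654494040671703/1669523570694536178861740034086625672835197425049896317943747132528787456000

The odd primes p ≤ 67 are [3, 5, 7, 11, 13, 17, 19, 23, 29, 31, 37, 41, 43, 47, 53, 59, 61, 67]. For each, χ(p) = 1 if p ≡ 1 mod 4, χ(p) = −1 if p ≡ 3 mod 4. Taking (1 − χ(p)/p^4)^(-1) = p^4/(p^4 − χ(p)): (1 − (-1)/3^4)^(-1) · (1 − (1)/5^4)^(-1) · (1 − (-1)/7^4)^(-1) · (1 − (-1)/11^4)^(-1) · (1 − (1)/13^4)^(-1) · (1 − (1)/17^4)^(-1) · (1 − (-1)/19^4)^(-1) · (1 − (-1)/23^4)^(-1) · (1 − (1)/29^4)^(-1) · (1 − (-1)/31^4)^(-1) · (1 − (1)/37^4)^(-1) · (1 − (1)/41^4)^(-1) · (1 − (-1)/43^4)^(-1) · (1 − (-1)/47^4)^(-1) · (1 − (1)/53^4)^(-1) · (1 − (-1)/59^4)^(-1) · (1 − (1)/61^4)^(-1) · (1 − (-1)/67^4)^(-1) = 1651066280281380138536686837541579766361280941939967829361597654494040671703/1669523570694536178861740034086625672835197425049896317943747132528787456000.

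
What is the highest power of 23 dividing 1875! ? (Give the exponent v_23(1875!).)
v_23(1875!) = 84

Legendre's formula: v_p(n!) = Σ_{k ≥ 1} ⌊n / p^k⌋. For p = 23, n = 1875, the terms are:
  ⌊1875/23^1⌋ = ⌊1875/23⌋ = 81
  ⌊1875/23^2⌋ = ⌊1875/529⌋ = 3
(the next term ⌊1875/23^3⌋ = 0, terminating the sum). Summing: v_23(1875!) = 81 + 3 = 84.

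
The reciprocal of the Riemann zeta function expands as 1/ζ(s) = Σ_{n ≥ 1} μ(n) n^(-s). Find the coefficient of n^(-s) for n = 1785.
μ(1785) = 1

Factor n = 1785 = 3 · 5 · 7 · 17. μ(n) = 0 if any exponent ≥ 2 (not squarefree); otherwise μ(n) = (−1)^{ω(n)} where ω(n) is the number of distinct prime factors. Applying: μ(1785) = 1.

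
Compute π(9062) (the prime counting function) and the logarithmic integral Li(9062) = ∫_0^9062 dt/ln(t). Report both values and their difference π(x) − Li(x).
π(9062) = 1126;  Li(9062) ≈ 1143.76;  π(x) − Li(x) ≈ -17.76.

Direct count of primes ≤ 9062 gives π(9062) = 1126. Numerical evaluation of the logarithmic integral gives Li(9062) ≈ 1143.76. The difference π(x) − Li(x) ≈ -17.76 is typically negative for small/moderate x (Li(x) overestimates), though Littlewood's theorem shows this sign changes infinitely often.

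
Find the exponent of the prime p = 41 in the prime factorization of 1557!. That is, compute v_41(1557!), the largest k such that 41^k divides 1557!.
v_41(1557!) = 37

Legendre's formula: v_p(n!) = Σ_{k ≥ 1} ⌊n / p^k⌋. For p = 41, n = 1557, the terms are:
  ⌊1557/41^1⌋ = ⌊1557/41⌋ = 37
(the next term ⌊1557/41^2⌋ = 0, terminating the sum). Summing: v_41(1557!) = 37 = 37.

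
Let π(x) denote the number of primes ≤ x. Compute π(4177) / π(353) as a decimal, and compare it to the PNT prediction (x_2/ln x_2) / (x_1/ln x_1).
π(4177)/π(353) = 574/71 ≈ 8.0845;  PNT prediction ≈ 8.3260.

π(353) = 71 and π(4177) = 574, so π(4177)/π(353) ≈ 8.0845. The PNT-predicted ratio is (4177/ln(4177)) / (353/ln(353)) ≈ 8.3260. The two agree to within a few percent, as expected.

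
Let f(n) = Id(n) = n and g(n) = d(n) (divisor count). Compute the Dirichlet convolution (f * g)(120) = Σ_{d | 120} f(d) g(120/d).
(Id * d)(120) = 910

Divisors of 120: [1, 2, 3, 4, 5, 6, 8, 10, 12, 15, 20, 24, 30, 40, 60, 120]. For each d | 120:
  d = 1: Id(1) · d(120/1) = 1 · 16 = 16
  d = 2: Id(2) · d(120/2) = 2 · 12 = 24
  d = 3: Id(3) · d(120/3) = 3 · 8 = 24
  d = 4: Id(4) · d(120/4) = 4 · 8 = 32
  d = 5: Id(5) · d(120/5) = 5 · 8 = 40
  d = 6: Id(6) · d(120/6) = 6 · 6 = 36
  d = 8: Id(8) · d(120/8) = 8 · 4 = 32
  d = 10: Id(10) · d(120/10) = 10 · 6 = 60
  d = 12: Id(12) · d(120/12) = 12 · 4 = 48
  d = 15: Id(15) · d(120/15) = 15 · 4 = 60
  d = 20: Id(20) · d(120/20) = 20 · 4 = 80
  d = 24: Id(24) · d(120/24) = 24 · 2 = 48
  d = 30: Id(30) · d(120/30) = 30 · 3 = 90
  d = 40: Id(40) · d(120/40) = 40 · 2 = 80
  d = 60: Id(60) · d(120/60) = 60 · 2 = 120
  d = 120: Id(120) · d(120/120) = 120 · 1 = 120
Summing: (Id * d)(120) = 16 + 24 + 24 + 32 + 40 + 36 + 32 + 60 + 48 + 60 + 80 + 48 + 90 + 80 + 120 + 120 = 910.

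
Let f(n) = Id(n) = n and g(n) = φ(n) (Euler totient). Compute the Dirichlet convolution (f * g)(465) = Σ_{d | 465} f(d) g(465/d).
(Id * φ)(465) = 2745

Divisors of 465: [1, 3, 5, 15, 31, 93, 155, 465]. For each d | 465:
  d = 1: Id(1) · φ(465/1) = 1 · 240 = 240
  d = 3: Id(3) · φ(465/3) = 3 · 120 = 360
  d = 5: Id(5) · φ(465/5) = 5 · 60 = 300
  d = 15: Id(15) · φ(465/15) = 15 · 30 = 450
  d = 31: Id(31) · φ(465/31) = 31 · 8 = 248
  d = 93: Id(93) · φ(465/93) = 93 · 4 = 372
  d = 155: Id(155) · φ(465/155) = 155 · 2 = 310
  d = 465: Id(465) · φ(465/465) = 465 · 1 = 465
Summing: (Id * φ)(465) = 240 + 360 + 300 + 450 + 248 + 372 + 310 + 465 = 2745.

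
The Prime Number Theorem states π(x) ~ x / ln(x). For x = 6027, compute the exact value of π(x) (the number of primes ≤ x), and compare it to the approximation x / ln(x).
π(6027) = 785;  x/ln(x) ≈ 692.44;  relative error ≈ 11.79%.

Directly count primes up to 6027: π(6027) = 785. The PNT approximation gives 6027/ln(6027) ≈ 6027/8.70400 ≈ 692.44. Relative error (π(x) − x/ln(x)) / π(x) ≈ 11.79%; the approximation is known to undercount slightly (Li(x) is a better estimate).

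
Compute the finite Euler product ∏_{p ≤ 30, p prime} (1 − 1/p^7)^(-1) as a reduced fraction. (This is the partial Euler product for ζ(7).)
∏ = 20189988207350348919037978304364860886791127062160383015625/20022812195570168466484427140768180765465562977446282025216

The primes p ≤ 30 are [2, 3, 5, 7, 11, 13, 17, 19, 23, 29]. For each prime, (1 − 1/p^7)^(-1) = p^7 / (p^7 − 1). The product is (1 − 1/2^7)^(-1), (1 − 1/3^7)^(-1), (1 − 1/5^7)^(-1), (1 − 1/7^7)^(-1), (1 − 1/11^7)^(-1), (1 − 1/13^7)^(-1), (1 − 1/17^7)^(-1), (1 − 1/19^7)^(-1), (1 − 1/23^7)^(-1), (1 − 1/29^7)^(-1) = ∏ p^7 / (p^7 − 1) = 20189988207350348919037978304364860886791127062160383015625/20022812195570168466484427140768180765465562977446282025216.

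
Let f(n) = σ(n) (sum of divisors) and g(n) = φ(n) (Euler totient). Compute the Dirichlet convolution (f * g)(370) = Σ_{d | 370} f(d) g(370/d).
(σ * φ)(370) = 2960

Divisors of 370: [1, 2, 5, 10, 37, 74, 185, 370]. For each d | 370:
  d = 1: σ(1) · φ(370/1) = 1 · 144 = 144
  d = 2: σ(2) · φ(370/2) = 3 · 144 = 432
  d = 5: σ(5) · φ(370/5) = 6 · 36 = 216
  d = 10: σ(10) · φ(370/10) = 18 · 36 = 648
  d = 37: σ(37) · φ(370/37) = 38 · 4 = 152
  d = 74: σ(74) · φ(370/74) = 114 · 4 = 456
  d = 185: σ(185) · φ(370/185) = 228 · 1 = 228
  d = 370: σ(370) · φ(370/370) = 684 · 1 = 684
Summing: (σ * φ)(370) = 144 + 432 + 216 + 648 + 152 + 456 + 228 + 684 = 2960.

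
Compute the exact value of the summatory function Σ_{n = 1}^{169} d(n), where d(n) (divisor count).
Σ_{n ≤ 169} d(n) = 897

Compute d(n) for each 1 ≤ n ≤ 169: d(1) = 1, d(2) = 2, d(3) = 2, d(4) = 3, d(5) = 2, d(6) = 4, d(7) = 2, d(8) = 4, d(9) = 3, d(10) = 4, d(11) = 2, d(12) = 6, d(13) = 2, d(14) = 4, d(15) = 4, d(16) = 5, d(17) = 2, d(18) = 6, d(19) = 2, d(20) = 6, d(21) = 4, d(22) = 4, d(23) = 2, d(24) = 8, d(25) = 3, d(26) = 4, d(27) = 4, d(28) = 6, d(29) = 2, d(30) = 8, d(31) = 2, d(32) = 6, d(33) = 4, d(34) = 4, d(35) = 4, d(36) = 9, d(37) = 2, d(38) = 4, d(39) = 4, d(40) = 8, d(41) = 2, d(42) = 8, d(43) = 2, d(44) = 6, d(45) = 6, d(46) = 4, d(47) = 2, d(48) = 10, d(49) = 3, d(50) = 6, d(51) = 4, d(52) = 6, d(53) = 2, d(54) = 8, d(55) = 4, d(56) = 8, d(57) = 4, d(58) = 4, d(59) = 2, d(60) = 12, d(61) = 2, d(62) = 4, d(63) = 6, d(64) = 7, d(65) = 4, d(66) = 8, d(67) = 2, d(68) = 6, d(69) = 4, d(70) = 8, d(71) = 2, d(72) = 12, d(73) = 2, d(74) = 4, d(75) = 6, d(76) = 6, d(77) = 4, d(78) = 8, d(79) = 2, d(80) = 10, d(81) = 5, d(82) = 4, d(83) = 2, d(84) = 12, d(85) = 4, d(86) = 4, d(87) = 4, d(88) = 8, d(89) = 2, d(90) = 12, d(91) = 4, d(92) = 6, d(93) = 4, d(94) = 4, d(95) = 4, d(96) = 12, d(97) = 2, d(98) = 6, d(99) = 6, d(100) = 9, d(101) = 2, d(102) = 8, d(103) = 2, d(104) = 8, d(105) = 8, d(106) = 4, d(107) = 2, d(108) = 12, d(109) = 2, d(110) = 8, d(111) = 4, d(112) = 10, d(113) = 2, d(114) = 8, d(115) = 4, d(116) = 6, d(117) = 6, d(118) = 4, d(119) = 4, d(120) = 16, d(121) = 3, d(122) = 4, d(123) = 4, d(124) = 6, d(125) = 4, d(126) = 12, d(127) = 2, d(128) = 8, d(129) = 4, d(130) = 8, d(131) = 2, d(132) = 12, d(133) = 4, d(134) = 4, d(135) = 8, d(136) = 8, d(137) = 2, d(138) = 8, d(139) = 2, d(140) = 12, d(141) = 4, d(142) = 4, d(143) = 4, d(144) = 15, d(145) = 4, d(146) = 4, d(147) = 6, d(148) = 6, d(149) = 2, d(150) = 12, d(151) = 2, d(152) = 8, d(153) = 6, d(154) = 8, d(155) = 4, d(156) = 12, d(157) = 2, d(158) = 4, d(159) = 4, d(160) = 12, d(161) = 4, d(162) = 10, d(163) = 2, d(164) = 6, d(165) = 8, d(166) = 4, d(167) = 2, d(168) = 16, d(169) = 3. Summing all 169 values: 897. (Dirichlet's divisor formula: Σ_{n ≤ x} d(n) = x ln(x) + (2γ − 1) x + O(√x). For x = 169, the asymptotic estimate is ≈ 893.05.)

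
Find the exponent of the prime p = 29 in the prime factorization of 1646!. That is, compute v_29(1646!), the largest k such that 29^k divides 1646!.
v_29(1646!) = 57

Legendre's formula: v_p(n!) = Σ_{k ≥ 1} ⌊n / p^k⌋. For p = 29, n = 1646, the terms are:
  ⌊1646/29^1⌋ = ⌊1646/29⌋ = 56
  ⌊1646/29^2⌋ = ⌊1646/841⌋ = 1
(the next term ⌊1646/29^3⌋ = 0, terminating the sum). Summing: v_29(1646!) = 56 + 1 = 57.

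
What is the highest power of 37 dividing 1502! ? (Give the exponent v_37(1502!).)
v_37(1502!) = 41

Legendre's formula: v_p(n!) = Σ_{k ≥ 1} ⌊n / p^k⌋. For p = 37, n = 1502, the terms are:
  ⌊1502/37^1⌋ = ⌊1502/37⌋ = 40
  ⌊1502/37^2⌋ = ⌊1502/1369⌋ = 1
(the next term ⌊1502/37^3⌋ = 0, terminating the sum). Summing: v_37(1502!) = 40 + 1 = 41.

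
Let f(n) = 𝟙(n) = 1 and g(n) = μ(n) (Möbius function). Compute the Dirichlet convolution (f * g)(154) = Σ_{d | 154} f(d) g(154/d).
(𝟙 * μ)(154) = 0

Divisors of 154: [1, 2, 7, 11, 14, 22, 77, 154]. For each d | 154:
  d = 1: 𝟙(1) · μ(154/1) = 1 · -1 = -1
  d = 2: 𝟙(2) · μ(154/2) = 1 · 1 = 1
  d = 7: 𝟙(7) · μ(154/7) = 1 · 1 = 1
  d = 11: 𝟙(11) · μ(154/11) = 1 · 1 = 1
  d = 14: 𝟙(14) · μ(154/14) = 1 · -1 = -1
  d = 22: 𝟙(22) · μ(154/22) = 1 · -1 = -1
  d = 77: 𝟙(77) · μ(154/77) = 1 · -1 = -1
  d = 154: 𝟙(154) · μ(154/154) = 1 · 1 = 1
Summing: (𝟙 * μ)(154) = -1 + 1 + 1 + 1 + -1 + -1 + -1 + 1 = 0.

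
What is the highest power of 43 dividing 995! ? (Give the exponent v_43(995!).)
v_43(995!) = 23

Legendre's formula: v_p(n!) = Σ_{k ≥ 1} ⌊n / p^k⌋. For p = 43, n = 995, the terms are:
  ⌊995/43^1⌋ = ⌊995/43⌋ = 23
(the next term ⌊995/43^2⌋ = 0, terminating the sum). Summing: v_43(995!) = 23 = 23.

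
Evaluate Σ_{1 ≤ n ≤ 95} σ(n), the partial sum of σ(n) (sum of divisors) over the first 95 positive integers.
Σ_{n ≤ 95} σ(n) = 7405

Compute σ(n) for each 1 ≤ n ≤ 95: σ(1) = 1, σ(2) = 3, σ(3) = 4, σ(4) = 7, σ(5) = 6, σ(6) = 12, σ(7) = 8, σ(8) = 15, σ(9) = 13, σ(10) = 18, σ(11) = 12, σ(12) = 28, σ(13) = 14, σ(14) = 24, σ(15) = 24, σ(16) = 31, σ(17) = 18, σ(18) = 39, σ(19) = 20, σ(20) = 42, σ(21) = 32, σ(22) = 36, σ(23) = 24, σ(24) = 60, σ(25) = 31, σ(26) = 42, σ(27) = 40, σ(28) = 56, σ(29) = 30, σ(30) = 72, σ(31) = 32, σ(32) = 63, σ(33) = 48, σ(34) = 54, σ(35) = 48, σ(36) = 91, σ(37) = 38, σ(38) = 60, σ(39) = 56, σ(40) = 90, σ(41) = 42, σ(42) = 96, σ(43) = 44, σ(44) = 84, σ(45) = 78, σ(46) = 72, σ(47) = 48, σ(48) = 124, σ(49) = 57, σ(50) = 93, σ(51) = 72, σ(52) = 98, σ(53) = 54, σ(54) = 120, σ(55) = 72, σ(56) = 120, σ(57) = 80, σ(58) = 90, σ(59) = 60, σ(60) = 168, σ(61) = 62, σ(62) = 96, σ(63) = 104, σ(64) = 127, σ(65) = 84, σ(66) = 144, σ(67) = 68, σ(68) = 126, σ(69) = 96, σ(70) = 144, σ(71) = 72, σ(72) = 195, σ(73) = 74, σ(74) = 114, σ(75) = 124, σ(76) = 140, σ(77) = 96, σ(78) = 168, σ(79) = 80, σ(80) = 186, σ(81) = 121, σ(82) = 126, σ(83) = 84, σ(84) = 224, σ(85) = 108, σ(86) = 132, σ(87) = 120, σ(88) = 180, σ(89) = 90, σ(90) = 234, σ(91) = 112, σ(92) = 168, σ(93) = 128, σ(94) = 144, σ(95) = 120. Summing all 95 values: 7405. (Average order: Σ_{n ≤ x} σ(n) ~ (π²/12) x². For x = 95, (π²/12)·95² ≈ 7422.76.)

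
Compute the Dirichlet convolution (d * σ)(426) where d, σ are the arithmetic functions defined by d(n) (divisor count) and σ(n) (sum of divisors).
(d * σ)(426) = 2220

Divisors of 426: [1, 2, 3, 6, 71, 142, 213, 426]. For each d | 426:
  d = 1: d(1) · σ(426/1) = 1 · 864 = 864
  d = 2: d(2) · σ(426/2) = 2 · 288 = 576
  d = 3: d(3) · σ(426/3) = 2 · 216 = 432
  d = 6: d(6) · σ(426/6) = 4 · 72 = 288
  d = 71: d(71) · σ(426/71) = 2 · 12 = 24
  d = 142: d(142) · σ(426/142) = 4 · 4 = 16
  d = 213: d(213) · σ(426/213) = 4 · 3 = 12
  d = 426: d(426) · σ(426/426) = 8 · 1 = 8
Summing: (d * σ)(426) = 864 + 576 + 432 + 288 + 24 + 16 + 12 + 8 = 2220.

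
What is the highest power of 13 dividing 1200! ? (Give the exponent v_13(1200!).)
v_13(1200!) = 99

Legendre's formula: v_p(n!) = Σ_{k ≥ 1} ⌊n / p^k⌋. For p = 13, n = 1200, the terms are:
  ⌊1200/13^1⌋ = ⌊1200/13⌋ = 92
  ⌊1200/13^2⌋ = ⌊1200/169⌋ = 7
(the next term ⌊1200/13^3⌋ = 0, terminating the sum). Summing: v_13(1200!) = 92 + 7 = 99.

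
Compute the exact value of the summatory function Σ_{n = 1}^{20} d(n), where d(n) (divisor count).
Σ_{n ≤ 20} d(n) = 66

Compute d(n) for each 1 ≤ n ≤ 20: d(1) = 1, d(2) = 2, d(3) = 2, d(4) = 3, d(5) = 2, d(6) = 4, d(7) = 2, d(8) = 4, d(9) = 3, d(10) = 4, d(11) = 2, d(12) = 6, d(13) = 2, d(14) = 4, d(15) = 4, d(16) = 5, d(17) = 2, d(18) = 6, d(19) = 2, d(20) = 6. Summing all 20 values: 66. (Dirichlet's divisor formula: Σ_{n ≤ x} d(n) = x ln(x) + (2γ − 1) x + O(√x). For x = 20, the asymptotic estimate is ≈ 63.00.)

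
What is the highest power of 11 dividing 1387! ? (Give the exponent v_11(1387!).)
v_11(1387!) = 138

Legendre's formula: v_p(n!) = Σ_{k ≥ 1} ⌊n / p^k⌋. For p = 11, n = 1387, the terms are:
  ⌊1387/11^1⌋ = ⌊1387/11⌋ = 126
  ⌊1387/11^2⌋ = ⌊1387/121⌋ = 11
  ⌊1387/11^3⌋ = ⌊1387/1331⌋ = 1
(the next term ⌊1387/11^4⌋ = 0, terminating the sum). Summing: v_11(1387!) = 126 + 11 + 1 = 138.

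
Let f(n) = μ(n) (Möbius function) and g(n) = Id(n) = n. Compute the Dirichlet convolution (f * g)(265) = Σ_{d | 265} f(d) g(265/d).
(μ * Id)(265) = 208

Divisors of 265: [1, 5, 53, 265]. For each d | 265:
  d = 1: μ(1) · Id(265/1) = 1 · 265 = 265
  d = 5: μ(5) · Id(265/5) = -1 · 53 = -53
  d = 53: μ(53) · Id(265/53) = -1 · 5 = -5
  d = 265: μ(265) · Id(265/265) = 1 · 1 = 1
Summing: (μ * Id)(265) = 265 + -53 + -5 + 1 = 208.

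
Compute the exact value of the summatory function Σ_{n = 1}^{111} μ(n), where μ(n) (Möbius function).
Σ_{n ≤ 111} μ(n) = -4

Compute μ(n) for each 1 ≤ n ≤ 111: μ(1) = 1, μ(2) = -1, μ(3) = -1, μ(4) = 0, μ(5) = -1, μ(6) = 1, μ(7) = -1, μ(8) = 0, μ(9) = 0, μ(10) = 1, μ(11) = -1, μ(12) = 0, μ(13) = -1, μ(14) = 1, μ(15) = 1, μ(16) = 0, μ(17) = -1, μ(18) = 0, μ(19) = -1, μ(20) = 0, μ(21) = 1, μ(22) = 1, μ(23) = -1, μ(24) = 0, μ(25) = 0, μ(26) = 1, μ(27) = 0, μ(28) = 0, μ(29) = -1, μ(30) = -1, μ(31) = -1, μ(32) = 0, μ(33) = 1, μ(34) = 1, μ(35) = 1, μ(36) = 0, μ(37) = -1, μ(38) = 1, μ(39) = 1, μ(40) = 0, μ(41) = -1, μ(42) = -1, μ(43) = -1, μ(44) = 0, μ(45) = 0, μ(46) = 1, μ(47) = -1, μ(48) = 0, μ(49) = 0, μ(50) = 0, μ(51) = 1, μ(52) = 0, μ(53) = -1, μ(54) = 0, μ(55) = 1, μ(56) = 0, μ(57) = 1, μ(58) = 1, μ(59) = -1, μ(60) = 0, μ(61) = -1, μ(62) = 1, μ(63) = 0, μ(64) = 0, μ(65) = 1, μ(66) = -1, μ(67) = -1, μ(68) = 0, μ(69) = 1, μ(70) = -1, μ(71) = -1, μ(72) = 0, μ(73) = -1, μ(74) = 1, μ(75) = 0, μ(76) = 0, μ(77) = 1, μ(78) = -1, μ(79) = -1, μ(80) = 0, μ(81) = 0, μ(82) = 1, μ(83) = -1, μ(84) = 0, μ(85) = 1, μ(86) = 1, μ(87) = 1, μ(88) = 0, μ(89) = -1, μ(90) = 0, μ(91) = 1, μ(92) = 0, μ(93) = 1, μ(94) = 1, μ(95) = 1, μ(96) = 0, μ(97) = -1, μ(98) = 0, μ(99) = 0, μ(100) = 0, μ(101) = -1, μ(102) = -1, μ(103) = -1, μ(104) = 0, μ(105) = -1, μ(106) = 1, μ(107) = -1, μ(108) = 0, μ(109) = -1, μ(110) = -1, μ(111) = 1. Summing all 111 values: -4. (Mertens function M(x) = Σ_{n ≤ x} μ(n); on average M(x) should be small (PNT ⟺ M(x) = o(x)).)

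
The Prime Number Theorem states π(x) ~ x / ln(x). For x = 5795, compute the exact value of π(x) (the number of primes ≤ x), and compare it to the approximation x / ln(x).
π(5795) = 760;  x/ln(x) ≈ 668.80;  relative error ≈ 12.00%.

Directly count primes up to 5795: π(5795) = 760. The PNT approximation gives 5795/ln(5795) ≈ 5795/8.66475 ≈ 668.80. Relative error (π(x) − x/ln(x)) / π(x) ≈ 12.00%; the approximation is known to undercount slightly (Li(x) is a better estimate).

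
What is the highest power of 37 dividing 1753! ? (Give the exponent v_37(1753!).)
v_37(1753!) = 48

Legendre's formula: v_p(n!) = Σ_{k ≥ 1} ⌊n / p^k⌋. For p = 37, n = 1753, the terms are:
  ⌊1753/37^1⌋ = ⌊1753/37⌋ = 47
  ⌊1753/37^2⌋ = ⌊1753/1369⌋ = 1
(the next term ⌊1753/37^3⌋ = 0, terminating the sum). Summing: v_37(1753!) = 47 + 1 = 48.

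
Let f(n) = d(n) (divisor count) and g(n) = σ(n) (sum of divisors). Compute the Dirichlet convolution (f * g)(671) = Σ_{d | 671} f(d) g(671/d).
(d * σ)(671) = 896

Divisors of 671: [1, 11, 61, 671]. For each d | 671:
  d = 1: d(1) · σ(671/1) = 1 · 744 = 744
  d = 11: d(11) · σ(671/11) = 2 · 62 = 124
  d = 61: d(61) · σ(671/61) = 2 · 12 = 24
  d = 671: d(671) · σ(671/671) = 4 · 1 = 4
Summing: (d * σ)(671) = 744 + 124 + 24 + 4 = 896.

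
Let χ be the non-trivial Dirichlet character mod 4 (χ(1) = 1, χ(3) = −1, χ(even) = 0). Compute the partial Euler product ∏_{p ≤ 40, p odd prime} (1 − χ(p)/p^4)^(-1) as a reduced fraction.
∏ = 36907491853859640421662745584761054387/37320078298954450639637508295357366272

The odd primes p ≤ 40 are [3, 5, 7, 11, 13, 17, 19, 23, 29, 31, 37]. For each, χ(p) = 1 if p ≡ 1 mod 4, χ(p) = −1 if p ≡ 3 mod 4. Taking (1 − χ(p)/p^4)^(-1) = p^4/(p^4 − χ(p)): (1 − (-1)/3^4)^(-1) · (1 − (1)/5^4)^(-1) · (1 − (-1)/7^4)^(-1) · (1 − (-1)/11^4)^(-1) · (1 − (1)/13^4)^(-1) · (1 − (1)/17^4)^(-1) · (1 − (-1)/19^4)^(-1) · (1 − (-1)/23^4)^(-1) · (1 − (1)/29^4)^(-1) · (1 − (-1)/31^4)^(-1) · (1 − (1)/37^4)^(-1) = 36907491853859640421662745584761054387/37320078298954450639637508295357366272.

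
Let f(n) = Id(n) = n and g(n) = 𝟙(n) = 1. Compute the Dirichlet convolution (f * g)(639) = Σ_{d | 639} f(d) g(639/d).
(Id * 𝟙)(639) = 936

Divisors of 639: [1, 3, 9, 71, 213, 639]. For each d | 639:
  d = 1: Id(1) · 𝟙(639/1) = 1 · 1 = 1
  d = 3: Id(3) · 𝟙(639/3) = 3 · 1 = 3
  d = 9: Id(9) · 𝟙(639/9) = 9 · 1 = 9
  d = 71: Id(71) · 𝟙(639/71) = 71 · 1 = 71
  d = 213: Id(213) · 𝟙(639/213) = 213 · 1 = 213
  d = 639: Id(639) · 𝟙(639/639) = 639 · 1 = 639
Summing: (Id * 𝟙)(639) = 1 + 3 + 9 + 71 + 213 + 639 = 936.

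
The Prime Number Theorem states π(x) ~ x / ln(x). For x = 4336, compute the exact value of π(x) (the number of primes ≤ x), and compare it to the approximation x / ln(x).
π(4336) = 591;  x/ln(x) ≈ 517.75;  relative error ≈ 12.39%.

Directly count primes up to 4336: π(4336) = 591. The PNT approximation gives 4336/ln(4336) ≈ 4336/8.37471 ≈ 517.75. Relative error (π(x) − x/ln(x)) / π(x) ≈ 12.39%; the approximation is known to undercount slightly (Li(x) is a better estimate).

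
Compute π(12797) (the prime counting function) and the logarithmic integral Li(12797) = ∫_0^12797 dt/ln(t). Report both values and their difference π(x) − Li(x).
π(12797) = 1525;  Li(12797) ≈ 1545.66;  π(x) − Li(x) ≈ -20.66.

Direct count of primes ≤ 12797 gives π(12797) = 1525. Numerical evaluation of the logarithmic integral gives Li(12797) ≈ 1545.66. The difference π(x) − Li(x) ≈ -20.66 is typically negative for small/moderate x (Li(x) overestimates), though Littlewood's theorem shows this sign changes infinitely often.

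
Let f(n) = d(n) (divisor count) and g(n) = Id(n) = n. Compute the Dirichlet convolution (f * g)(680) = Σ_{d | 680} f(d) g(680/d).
(d * Id)(680) = 3458

Divisors of 680: [1, 2, 4, 5, 8, 10, 17, 20, 34, 40, 68, 85, 136, 170, 340, 680]. For each d | 680:
  d = 1: d(1) · Id(680/1) = 1 · 680 = 680
  d = 2: d(2) · Id(680/2) = 2 · 340 = 680
  d = 4: d(4) · Id(680/4) = 3 · 170 = 510
  d = 5: d(5) · Id(680/5) = 2 · 136 = 272
  d = 8: d(8) · Id(680/8) = 4 · 85 = 340
  d = 10: d(10) · Id(680/10) = 4 · 68 = 272
  d = 17: d(17) · Id(680/17) = 2 · 40 = 80
  d = 20: d(20) · Id(680/20) = 6 · 34 = 204
  d = 34: d(34) · Id(680/34) = 4 · 20 = 80
  d = 40: d(40) · Id(680/40) = 8 · 17 = 136
  d = 68: d(68) · Id(680/68) = 6 · 10 = 60
  d = 85: d(85) · Id(680/85) = 4 · 8 = 32
  d = 136: d(136) · Id(680/136) = 8 · 5 = 40
  d = 170: d(170) · Id(680/170) = 8 · 4 = 32
  d = 340: d(340) · Id(680/340) = 12 · 2 = 24
  d = 680: d(680) · Id(680/680) = 16 · 1 = 16
Summing: (d * Id)(680) = 680 + 680 + 510 + 272 + 340 + 272 + 80 + 204 + 80 + 136 + 60 + 32 + 40 + 32 + 24 + 16 = 3458.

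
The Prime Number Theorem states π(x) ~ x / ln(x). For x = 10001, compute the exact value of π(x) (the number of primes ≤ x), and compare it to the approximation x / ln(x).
π(10001) = 1229;  x/ln(x) ≈ 1085.83;  relative error ≈ 11.65%.

Directly count primes up to 10001: π(10001) = 1229. The PNT approximation gives 10001/ln(10001) ≈ 10001/9.21044 ≈ 1085.83. Relative error (π(x) − x/ln(x)) / π(x) ≈ 11.65%; the approximation is known to undercount slightly (Li(x) is a better estimate).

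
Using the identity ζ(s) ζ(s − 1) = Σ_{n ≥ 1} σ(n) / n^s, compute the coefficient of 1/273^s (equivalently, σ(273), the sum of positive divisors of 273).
σ(273) = 448

In the product (Σ m^0/m^s)(Σ k / k^s) = Σ (Σ_{d | n} d) / n^s, the coefficient of 1/n^s is σ(n) = Σ_{d | n} d. For n = 273, divisors are [1, 3, 7, 13, 21, 39, 91, 273]; summing: σ(273) = 448.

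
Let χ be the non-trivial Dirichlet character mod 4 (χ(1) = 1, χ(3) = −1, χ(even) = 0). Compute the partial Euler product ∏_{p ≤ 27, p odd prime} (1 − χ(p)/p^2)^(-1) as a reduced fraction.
∏ = 7900068038863/8628726988800

The odd primes p ≤ 27 are [3, 5, 7, 11, 13, 17, 19, 23]. For each, χ(p) = 1 if p ≡ 1 mod 4, χ(p) = −1 if p ≡ 3 mod 4. Taking (1 − χ(p)/p^2)^(-1) = p^2/(p^2 − χ(p)): (1 − (-1)/3^2)^(-1) · (1 − (1)/5^2)^(-1) · (1 − (-1)/7^2)^(-1) · (1 − (-1)/11^2)^(-1) · (1 − (1)/13^2)^(-1) · (1 − (1)/17^2)^(-1) · (1 − (-1)/19^2)^(-1) · (1 − (-1)/23^2)^(-1) = 7900068038863/8628726988800.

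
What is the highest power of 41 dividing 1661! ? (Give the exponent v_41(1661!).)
v_41(1661!) = 40

Legendre's formula: v_p(n!) = Σ_{k ≥ 1} ⌊n / p^k⌋. For p = 41, n = 1661, the terms are:
  ⌊1661/41^1⌋ = ⌊1661/41⌋ = 40
(the next term ⌊1661/41^2⌋ = 0, terminating the sum). Summing: v_41(1661!) = 40 = 40.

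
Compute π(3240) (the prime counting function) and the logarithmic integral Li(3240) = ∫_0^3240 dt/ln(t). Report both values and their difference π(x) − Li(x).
π(3240) = 457;  Li(3240) ≈ 472.59;  π(x) − Li(x) ≈ -15.59.

Direct count of primes ≤ 3240 gives π(3240) = 457. Numerical evaluation of the logarithmic integral gives Li(3240) ≈ 472.59. The difference π(x) − Li(x) ≈ -15.59 is typically negative for small/moderate x (Li(x) overestimates), though Littlewood's theorem shows this sign changes infinitely often.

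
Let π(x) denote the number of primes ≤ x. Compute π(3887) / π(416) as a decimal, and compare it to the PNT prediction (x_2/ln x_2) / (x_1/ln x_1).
π(3887)/π(416) = 538/80 ≈ 6.7250;  PNT prediction ≈ 6.8175.

π(416) = 80 and π(3887) = 538, so π(3887)/π(416) ≈ 6.7250. The PNT-predicted ratio is (3887/ln(3887)) / (416/ln(416)) ≈ 6.8175. The two agree to within a few percent, as expected.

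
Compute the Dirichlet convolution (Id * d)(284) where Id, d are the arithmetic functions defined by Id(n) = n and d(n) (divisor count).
(Id * d)(284) = 803

Divisors of 284: [1, 2, 4, 71, 142, 284]. For each d | 284:
  d = 1: Id(1) · d(284/1) = 1 · 6 = 6
  d = 2: Id(2) · d(284/2) = 2 · 4 = 8
  d = 4: Id(4) · d(284/4) = 4 · 2 = 8
  d = 71: Id(71) · d(284/71) = 71 · 3 = 213
  d = 142: Id(142) · d(284/142) = 142 · 2 = 284
  d = 284: Id(284) · d(284/284) = 284 · 1 = 284
Summing: (Id * d)(284) = 6 + 8 + 8 + 213 + 284 + 284 = 803.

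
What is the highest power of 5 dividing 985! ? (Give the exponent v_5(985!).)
v_5(985!) = 244

Legendre's formula: v_p(n!) = Σ_{k ≥ 1} ⌊n / p^k⌋. For p = 5, n = 985, the terms are:
  ⌊985/5^1⌋ = ⌊985/5⌋ = 197
  ⌊985/5^2⌋ = ⌊985/25⌋ = 39
  ⌊985/5^3⌋ = ⌊985/125⌋ = 7
  ⌊985/5^4⌋ = ⌊985/625⌋ = 1
(the next term ⌊985/5^5⌋ = 0, terminating the sum). Summing: v_5(985!) = 197 + 39 + 7 + 1 = 244.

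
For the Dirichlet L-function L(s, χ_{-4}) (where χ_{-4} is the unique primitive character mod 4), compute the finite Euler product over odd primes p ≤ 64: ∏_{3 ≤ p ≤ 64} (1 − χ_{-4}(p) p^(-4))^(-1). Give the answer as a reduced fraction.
∏ = 81934214988902113115031508050672702841756592198516788686922065253543/82850154482442028729801746725895742819441886414557775886809038848000

The odd primes p ≤ 64 are [3, 5, 7, 11, 13, 17, 19, 23, 29, 31, 37, 41, 43, 47, 53, 59, 61]. For each, χ(p) = 1 if p ≡ 1 mod 4, χ(p) = −1 if p ≡ 3 mod 4. Taking (1 − χ(p)/p^4)^(-1) = p^4/(p^4 − χ(p)): (1 − (-1)/3^4)^(-1) · (1 − (1)/5^4)^(-1) · (1 − (-1)/7^4)^(-1) · (1 − (-1)/11^4)^(-1) · (1 − (1)/13^4)^(-1) · (1 − (1)/17^4)^(-1) · (1 − (-1)/19^4)^(-1) · (1 − (-1)/23^4)^(-1) · (1 − (1)/29^4)^(-1) · (1 − (-1)/31^4)^(-1) · (1 − (1)/37^4)^(-1) · (1 − (1)/41^4)^(-1) · (1 − (-1)/43^4)^(-1) · (1 − (-1)/47^4)^(-1) · (1 − (1)/53^4)^(-1) · (1 − (-1)/59^4)^(-1) · (1 − (1)/61^4)^(-1) = 81934214988902113115031508050672702841756592198516788686922065253543/82850154482442028729801746725895742819441886414557775886809038848000.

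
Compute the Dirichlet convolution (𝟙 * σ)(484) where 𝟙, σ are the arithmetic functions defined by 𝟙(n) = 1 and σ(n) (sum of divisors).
(𝟙 * σ)(484) = 1606

Divisors of 484: [1, 2, 4, 11, 22, 44, 121, 242, 484]. For each d | 484:
  d = 1: 𝟙(1) · σ(484/1) = 1 · 931 = 931
  d = 2: 𝟙(2) · σ(484/2) = 1 · 399 = 399
  d = 4: 𝟙(4) · σ(484/4) = 1 · 133 = 133
  d = 11: 𝟙(11) · σ(484/11) = 1 · 84 = 84
  d = 22: 𝟙(22) · σ(484/22) = 1 · 36 = 36
  d = 44: 𝟙(44) · σ(484/44) = 1 · 12 = 12
  d = 121: 𝟙(121) · σ(484/121) = 1 · 7 = 7
  d = 242: 𝟙(242) · σ(484/242) = 1 · 3 = 3
  d = 484: 𝟙(484) · σ(484/484) = 1 · 1 = 1
Summing: (𝟙 * σ)(484) = 931 + 399 + 133 + 84 + 36 + 12 + 7 + 3 + 1 = 1606.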